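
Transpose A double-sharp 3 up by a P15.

A fifteenth keeps the letter name A, two octaves up from A.
Moving 24 semitones up from A##3 (the size of a perfect fifteenth) reaches A##5.

A double-sharp 5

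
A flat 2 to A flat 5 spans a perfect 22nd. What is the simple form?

Take out 2 octaves (14 from the number): 22 − 14 = 8.
Quality carries through unchanged, so the simple form is a perfect octave.

perfect octave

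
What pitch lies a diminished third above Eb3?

Gbb3

Three letter names up from E: G.
A diminished third spans 2 semitones, so from Eb3 the target pitch is Gbb3.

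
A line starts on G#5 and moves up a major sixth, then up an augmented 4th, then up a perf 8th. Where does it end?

A##7

A major sixth up from G#5 is E#6.
E#6 up an augmented fourth → A##6 (6 semitones).
A perfect octave up from A##6 is A##7.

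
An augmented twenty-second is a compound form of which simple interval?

A8

Each octave removed subtracts seven from the number: 22 − 14 = 8.
Quality carries through unchanged, so the simple form is an augmented octave.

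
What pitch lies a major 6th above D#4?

B#4

The sixth takes the letter from D up to B.
Moving 9 semitones up from D#4 (the size of a major sixth) reaches B#4.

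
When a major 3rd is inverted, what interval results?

Inverted interval numbers add to nine, so a third pairs with a sixth (3 + 6 = 9).
The quality also flips — major becomes minor — giving a minor sixth.

m6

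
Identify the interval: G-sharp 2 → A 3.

m9

G to A spans two letter names (G-A), plus an octave — that makes it a ninth of some quality.
At 13 semitones, G#2→A3 falls one short of a major ninth: minor.
(Equivalently, a compound minor second: a minor second plus an octave.)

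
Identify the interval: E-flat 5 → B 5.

augmented fifth

E to B spans five letter names (E-F-G-A-B) — that makes it a fifth of some quality.
Eb5 to B5 spans 8 semitones — one semitone wider than the perfect fifth (7) — giving an augmented fifth.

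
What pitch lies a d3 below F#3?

Three letter names down from F: D.
A diminished third spans 2 semitones, so from F#3 the target pitch is D##3.

D##3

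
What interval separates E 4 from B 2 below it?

perfect 11th

Descending from E4 to B2 is the same interval as ascending B2 to E4.
B to E spans four letter names (B-C-D-E), plus an octave — that makes it an eleventh of some quality.
The perfect eleventh spans 17 semitones, and B2 to E4 is exactly 17 semitones — so this is a perfect eleventh.
(Equivalently, a compound perfect fourth: a perfect fourth plus an octave.)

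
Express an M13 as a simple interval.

major 6th

Subtracting seven from the interval number removes an octave: 13 − 7 = 6.
Quality carries through unchanged, so the simple form is a major sixth.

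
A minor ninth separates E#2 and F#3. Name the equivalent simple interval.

Take out an octave (7 from the number): 9 − 7 = 2.
That makes a minor ninth a compound minor second — an octave plus a minor second.

minor second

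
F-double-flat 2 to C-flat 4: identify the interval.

augmented 12th

F to C spans five letter names (F-G-A-B-C), plus an octave: a twelfth.
Fbb2 to Cb4 spans 20 semitones — one semitone wider than the perfect twelfth (19) — giving an augmented twelfth.
(Equivalently, a compound augmented fifth: an augmented fifth plus an octave.)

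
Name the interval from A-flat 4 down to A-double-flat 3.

Descending from Ab4 to Abb3 is the same interval as ascending Abb3 to Ab4.
A to A is the same letter name, plus an octave: an octave.
The perfect octave is 12 semitones; here we have 13, one semitone wider: augmented.

augmented octave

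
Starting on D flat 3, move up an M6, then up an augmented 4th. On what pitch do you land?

Db3 up a major sixth → Bb3 (9 semitones).
Up an augmented fourth from Bb3: E4 (6 semitones up).

E 4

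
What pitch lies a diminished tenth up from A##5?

C#7

The tenth's letter: A up three letter names plus an octave → C.
Moving 14 semitones up from A##5 (the size of a diminished tenth) reaches C#7.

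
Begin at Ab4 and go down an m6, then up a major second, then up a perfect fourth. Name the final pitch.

Down a minor sixth from Ab4: C4 (8 semitones down).
Up a major second from C4: D4 (2 semitones up).
A perfect fourth up from D4 is G4.

G4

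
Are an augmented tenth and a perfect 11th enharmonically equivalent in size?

Yes

An augmented tenth spans 17 semitones, and a perfect eleventh also spans 17 semitones — they're enharmonic.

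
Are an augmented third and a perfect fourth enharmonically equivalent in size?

Yes

An augmented third spans 5 semitones, and a perfect fourth also spans 5 semitones — they're enharmonic.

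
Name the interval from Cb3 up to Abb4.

C to A spans six letter names (C-D-E-F-G-A), plus an octave — that makes it a thirteenth of some quality.
Cb3 to Abb4 is 20 semitones, a half step short of the major thirteenth (21), so this is minor.
(Equivalently, a compound minor sixth: a minor sixth plus an octave.)

m13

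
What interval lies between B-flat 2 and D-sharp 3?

A3

B to D spans three letter names (B-C-D) — that makes it a third of some quality.
Bb2 to D#3 spans 5 semitones — one semitone wider than the major third (4) — giving an augmented third.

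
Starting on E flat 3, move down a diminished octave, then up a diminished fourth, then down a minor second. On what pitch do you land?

G 2

Eb3 down a diminished octave → E2 (11 semitones).
E2 up a diminished fourth → Ab2 (4 semitones).
A minor second down from Ab2 is G2.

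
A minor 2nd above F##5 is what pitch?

The second takes the letter from F up to G.
A minor second is 1 semitone; 1 semitone up from F##5 gives G#5.

G#5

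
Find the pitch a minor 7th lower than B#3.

The seventh takes the letter from B down to C.
A minor seventh spans 10 semitones, so from B#3 the target pitch is C##3.

C##3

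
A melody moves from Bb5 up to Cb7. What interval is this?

B to C spans two letter names (B-C), plus an octave — that makes it a ninth of some quality.
Bb5 to Cb7 is 13 semitones, a half step short of the major ninth (14), so this is minor.
(Equivalently, a compound minor second: a minor second plus an octave.)

minor ninth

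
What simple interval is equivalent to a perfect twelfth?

Subtracting seven from the interval number removes an octave: 12 − 7 = 5.
Quality carries through unchanged, so the simple form is a perfect fifth.

perfect 5th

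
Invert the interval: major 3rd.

minor sixth

The rule of nine gives the new number: 9 − 3 = 6, so a third becomes a sixth.
The quality also flips — major becomes minor — giving a minor sixth.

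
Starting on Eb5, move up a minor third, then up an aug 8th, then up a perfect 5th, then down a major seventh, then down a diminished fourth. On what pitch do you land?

B5

Up a minor third from Eb5: Gb5 (3 semitones up).
Gb5 up an augmented octave → G6 (13 semitones).
G6 up a perfect fifth → D7 (7 semitones).
A major seventh down from D7 is Eb6.
Eb6 down a diminished fourth → B5 (4 semitones).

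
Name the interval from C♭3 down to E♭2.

minor 6th

Descending from Cb3 to Eb2 is the same interval as ascending Eb2 to Cb3.
E to C spans six letter names (E-F-G-A-B-C): a sixth.
At 8 semitones, Eb2→Cb3 falls one short of a major sixth: minor.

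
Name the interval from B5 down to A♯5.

minor second

Descending from B5 to A#5 is the same interval as ascending A#5 to B5.
A to B spans two letter names (A-B) — that makes it a second of some quality.
At 1 semitone, A#5→B5 falls one short of a major second: minor.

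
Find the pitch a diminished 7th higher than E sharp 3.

D 4

Seven letter names up from E: D.
Moving 9 semitones up from E#3 (the size of a diminished seventh) reaches D4.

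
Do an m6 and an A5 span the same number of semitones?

Both span 8 semitones: a minor sixth and an augmented fifth are the same chromatic distance.

Yes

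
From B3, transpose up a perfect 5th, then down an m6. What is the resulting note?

A perfect fifth up from B3 is F#4.
A minor sixth down from F#4 is A#3.

A#3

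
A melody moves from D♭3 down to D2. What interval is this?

Descending from Db3 to D2 is the same interval as ascending D2 to Db3.
D to D is the same letter name, plus an octave: an octave.
D2 to Db3 spans 11 semitones — one semitone narrower than the perfect octave (12) — giving a diminished octave.

diminished octave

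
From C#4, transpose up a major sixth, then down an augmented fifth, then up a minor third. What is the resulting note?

Up a major sixth from C#4: A#4 (9 semitones up).
A#4 down an augmented fifth → D4 (8 semitones).
D4 up a minor third → F4 (3 semitones).

F4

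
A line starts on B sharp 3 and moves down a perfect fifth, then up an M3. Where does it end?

A perfect fifth down from B#3 is E#3.
Up a major third from E#3: G##3 (4 semitones up).

G double-sharp 3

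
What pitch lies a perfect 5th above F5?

The fifth takes the letter from F up to C.
A perfect fifth spans 7 semitones, so from F5 the target pitch is C6.

C6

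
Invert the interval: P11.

First reduce the compound perfect eleventh to its simple form, a perfect fourth.
The rule of nine gives the new number: 9 − 4 = 5, so a fourth becomes a fifth.
And perfect stays perfect under inversion, so we get a perfect fifth.

perfect 5th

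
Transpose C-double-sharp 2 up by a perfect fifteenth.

C-double-sharp 4

The letter stays C (same as the start), shifted two octaves up.
A perfect fifteenth spans 24 semitones, so from C##2 the target pitch is C##4.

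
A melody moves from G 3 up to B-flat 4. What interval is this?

minor tenth

G to B spans three letter names (G-A-B), plus an octave — that makes it a tenth of some quality.
At 15 semitones, G3→Bb4 falls one short of a major tenth: minor.
(Equivalently, a compound minor third: a minor third plus an octave.)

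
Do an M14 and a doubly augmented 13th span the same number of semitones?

A major fourteenth spans 23 semitones, and a doubly augmented thirteenth also spans 23 semitones — they're enharmonic.

Yes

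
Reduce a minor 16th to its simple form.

m2

Each octave removed subtracts seven from the number: 16 − 14 = 2.
That makes a minor sixteenth a compound minor second — 2 octaves plus a minor second.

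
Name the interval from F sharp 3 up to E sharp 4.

F to E spans seven letter names (F-G-A-B-C-D-E), so the interval is some kind of seventh.
The major seventh spans 11 semitones, and F#3 to E#4 is exactly 11 semitones — so this is a major seventh.

major seventh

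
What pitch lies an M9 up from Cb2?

Db3

The ninth's letter: C up two letter names plus an octave → D.
A major ninth spans 14 semitones, so from Cb2 the target pitch is Db3.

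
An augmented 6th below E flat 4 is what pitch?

G double-flat 3

Counting six letter names down from E lands on G.
An augmented sixth is 10 semitones; 10 semitones down from Eb4 gives Gbb3.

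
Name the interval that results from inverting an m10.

major 6th

First reduce the compound minor tenth to its simple form, a minor third.
Inverted interval numbers add to nine, so a third pairs with a sixth (3 + 6 = 9).
And minor becomes major under inversion, so we get a major sixth.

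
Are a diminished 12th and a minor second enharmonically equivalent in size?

18 semitones (diminished twelfth) vs 1 semitone (minor second): not equal.

No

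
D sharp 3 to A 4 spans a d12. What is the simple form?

Each octave removed subtracts seven from the number: 12 − 7 = 5.
So a diminished twelfth is an octave plus a diminished fifth. The quality is unchanged.

diminished 5th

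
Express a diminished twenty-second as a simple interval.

d8

Each octave removed subtracts seven from the number: 22 − 14 = 8.
Quality carries through unchanged, so the simple form is a diminished octave.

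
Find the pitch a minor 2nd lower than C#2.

B#1

Two letter names down from C: B.
A minor second is 1 semitone; 1 semitone down from C#2 gives B#1.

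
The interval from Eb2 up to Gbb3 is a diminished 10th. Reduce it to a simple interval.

diminished 3rd

Take out an octave (7 from the number): 10 − 7 = 3.
So a diminished tenth is an octave plus a diminished third. The quality is unchanged.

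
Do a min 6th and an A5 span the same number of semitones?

A minor sixth spans 8 semitones, and an augmented fifth also spans 8 semitones — they're enharmonic.

Yes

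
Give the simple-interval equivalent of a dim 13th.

d6

Each octave removed subtracts seven from the number: 13 − 7 = 6.
That makes a diminished thirteenth a compound diminished sixth — an octave plus a diminished sixth.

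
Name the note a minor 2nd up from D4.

Two letter names up from D: E.
A minor second spans 1 semitone, so from D4 the target pitch is Eb4.

Eb4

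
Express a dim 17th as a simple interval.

Subtracting seven from the interval number removes an octave: 17 − 14 = 3.
Quality carries through unchanged, so the simple form is a diminished third.

diminished third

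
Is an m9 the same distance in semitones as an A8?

Both span 13 semitones: a minor ninth and an augmented octave are the same chromatic distance.

Yes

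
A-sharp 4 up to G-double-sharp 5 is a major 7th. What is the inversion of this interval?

Inverted interval numbers add to nine, so a seventh pairs with a second (7 + 2 = 9).
The quality also flips — major becomes minor — giving a minor second.

minor second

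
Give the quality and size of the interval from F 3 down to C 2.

Descending from F3 to C2 is the same interval as ascending C2 to F3.
C to F spans four letter names (C-D-E-F), plus an octave: an eleventh.
Counting semitones, C2→F3 is 17, which is the perfect eleventh.
(Equivalently, a compound perfect fourth: a perfect fourth plus an octave.)

perfect 11th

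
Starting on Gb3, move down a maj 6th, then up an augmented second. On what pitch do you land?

A major sixth down from Gb3 is Bbb2.
Bbb2 up an augmented second → C3 (3 semitones).

C3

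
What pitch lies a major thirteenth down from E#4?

G#2

Six letters down from E (plus an octave) reaches G.
A major thirteenth spans 21 semitones, so from E#4 the target pitch is G#2.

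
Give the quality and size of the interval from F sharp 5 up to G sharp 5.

major 2nd

F to G spans two letter names (F-G) — that makes it a second of some quality.
Counting semitones, F#5→G#5 is 2, which is the major second.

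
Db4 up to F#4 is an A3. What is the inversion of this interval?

d6

Interval numbers invert to sum to nine: 3 + 6 = 9, so a third inverts to a sixth.
The quality also flips — augmented becomes diminished — giving a diminished sixth.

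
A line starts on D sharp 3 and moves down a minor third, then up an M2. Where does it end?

C double-sharp 3

D#3 down a minor third → B#2 (3 semitones).
Up a major second from B#2: C##3 (2 semitones up).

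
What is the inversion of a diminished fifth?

augmented fourth

Interval numbers invert to sum to nine: 5 + 4 = 9, so a fifth inverts to a fourth.
The quality also flips — diminished becomes augmented — giving an augmented fourth.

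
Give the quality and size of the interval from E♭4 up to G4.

E to G spans three letter names (E-F-G), so the interval is some kind of third.
Counting semitones, Eb4→G4 is 4, which is the major third.

major third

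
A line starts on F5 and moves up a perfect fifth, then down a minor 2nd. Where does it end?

F5 up a perfect fifth → C6 (7 semitones).
C6 down a minor second → B5 (1 semitone).

B5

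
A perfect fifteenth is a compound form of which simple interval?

P8

Each octave removed subtracts seven from the number: 15 − 7 = 8.
So a perfect fifteenth is an octave plus a perfect octave. The quality is unchanged.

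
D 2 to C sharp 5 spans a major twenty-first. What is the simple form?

Subtracting seven from the interval number removes an octave: 21 − 14 = 7.
That makes a major twenty-first a compound major seventh — 2 octaves plus a major seventh.

M7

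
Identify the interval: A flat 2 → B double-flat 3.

A to B spans two letter names (A-B), plus an octave: a ninth.
A major ninth would be 14 semitones, but Ab2 to Bbb3 is 13 — one semitone narrower, making it a minor ninth.
(Equivalently, a compound minor second: a minor second plus an octave.)

minor 9th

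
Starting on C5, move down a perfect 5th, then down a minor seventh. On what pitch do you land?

A perfect fifth down from C5 is F4.
F4 down a minor seventh → G3 (10 semitones).

G3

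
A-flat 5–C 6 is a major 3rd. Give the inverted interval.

minor 6th

Inverted interval numbers add to nine, so a third pairs with a sixth (3 + 6 = 9).
And major becomes minor under inversion, so we get a minor sixth.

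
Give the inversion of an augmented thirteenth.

diminished third

First reduce the compound augmented thirteenth to its simple form, an augmented sixth.
Inverted interval numbers add to nine, so a sixth pairs with a third (6 + 3 = 9).
The quality also flips — augmented becomes diminished — giving a diminished third.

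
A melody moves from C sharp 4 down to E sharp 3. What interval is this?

minor sixth

Descending from C#4 to E#3 is the same interval as ascending E#3 to C#4.
E to C spans six letter names (E-F-G-A-B-C): a sixth.
A major sixth would be 9 semitones, but E#3 to C#4 is 8 — one semitone narrower, making it a minor sixth.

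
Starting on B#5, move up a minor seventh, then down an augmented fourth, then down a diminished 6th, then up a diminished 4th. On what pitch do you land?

C#6

B#5 up a minor seventh → A#6 (10 semitones).
Down an augmented fourth from A#6: E6 (6 semitones down).
Down a diminished sixth from E6: G##5 (7 semitones down).
Up a diminished fourth from G##5: C#6 (4 semitones up).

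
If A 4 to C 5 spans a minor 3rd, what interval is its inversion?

Inverted interval numbers add to nine, so a third pairs with a sixth (3 + 6 = 9).
And minor becomes major under inversion, so we get a major sixth.

major 6th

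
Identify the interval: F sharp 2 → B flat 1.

Descending from F#2 to Bb1 is the same interval as ascending Bb1 to F#2.
B to F spans five letter names (B-C-D-E-F) — that makes it a fifth of some quality.
Bb1 to F#2 spans 8 semitones — one semitone wider than the perfect fifth (7) — giving an augmented fifth.

augmented fifth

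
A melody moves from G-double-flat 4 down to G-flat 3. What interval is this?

diminished 8th

Descending from Gbb4 to Gb3 is the same interval as ascending Gb3 to Gbb4.
G to G is the same letter name, plus an octave: an octave.
The perfect octave is 12 semitones; here we have 11, one semitone narrower: diminished.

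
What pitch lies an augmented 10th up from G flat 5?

B 6

The tenth's letter: G up three letter names plus an octave → B.
Moving 17 semitones up from Gb5 (the size of an augmented tenth) reaches B6.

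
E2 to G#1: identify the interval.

Descending from E2 to G#1 is the same interval as ascending G#1 to E2.
G to E spans six letter names (G-A-B-C-D-E): a sixth.
At 8 semitones, G#1→E2 falls one short of a major sixth: minor.

minor 6th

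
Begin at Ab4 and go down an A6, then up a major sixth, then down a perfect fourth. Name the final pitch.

Ebb4

Ab4 down an augmented sixth → Cbb4 (10 semitones).
Cbb4 up a major sixth → Abb4 (9 semitones).
Abb4 down a perfect fourth → Ebb4 (5 semitones).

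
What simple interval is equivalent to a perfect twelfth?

Each octave removed subtracts seven from the number: 12 − 7 = 5.
So a perfect twelfth is an octave plus a perfect fifth. The quality is unchanged.

perfect 5th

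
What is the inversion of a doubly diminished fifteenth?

AA1

First reduce the compound doubly diminished fifteenth to its simple form, a doubly diminished octave.
The rule of nine gives the new number: 9 − 8 = 1, so an octave becomes a unison.
And doubly diminished becomes doubly augmented under inversion, so we get a doubly augmented unison.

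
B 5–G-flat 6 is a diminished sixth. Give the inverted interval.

Interval numbers invert to sum to nine: 6 + 3 = 9, so a sixth inverts to a third.
The quality also flips — diminished becomes augmented — giving an augmented third.

A3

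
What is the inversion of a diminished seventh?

augmented 2nd

Interval numbers invert to sum to nine: 7 + 2 = 9, so a seventh inverts to a second.
And diminished becomes augmented under inversion, so we get an augmented second.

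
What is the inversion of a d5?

Inverted interval numbers add to nine, so a fifth pairs with a fourth (5 + 4 = 9).
And diminished becomes augmented under inversion, so we get an augmented fourth.

A4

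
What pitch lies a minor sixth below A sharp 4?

The sixth takes the letter from A down to C.
A minor sixth spans 8 semitones, so from A#4 the target pitch is C##4.

C double-sharp 4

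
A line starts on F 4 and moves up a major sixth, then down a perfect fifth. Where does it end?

A major sixth up from F4 is D5.
D5 down a perfect fifth → G4 (7 semitones).

G 4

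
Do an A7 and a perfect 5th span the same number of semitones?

12 semitones (augmented seventh) vs 7 semitones (perfect fifth): not equal.

No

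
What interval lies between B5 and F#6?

P5

B to F spans five letter names (B-C-D-E-F), so the interval is some kind of fifth.
The perfect fifth spans 7 semitones, and B5 to F#6 is exactly 7 semitones — so this is a perfect fifth.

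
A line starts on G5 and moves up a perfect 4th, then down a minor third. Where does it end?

Up a perfect fourth from G5: C6 (5 semitones up).
C6 down a minor third → A5 (3 semitones).

A5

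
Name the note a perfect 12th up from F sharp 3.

C sharp 5

Five letters up from F (plus an octave) reaches C.
Moving 19 semitones up from F#3 (the size of a perfect twelfth) reaches C#5.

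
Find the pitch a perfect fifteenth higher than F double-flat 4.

A fifteenth keeps the letter name F, two octaves up from F.
Moving 24 semitones up from Fbb4 (the size of a perfect fifteenth) reaches Fbb6.

F double-flat 6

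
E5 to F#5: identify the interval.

major 2nd

E to F spans two letter names (E-F): a second.
Counting semitones, E5→F#5 is 2, which is the major second.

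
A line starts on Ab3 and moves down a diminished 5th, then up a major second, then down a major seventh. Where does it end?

F2

A diminished fifth down from Ab3 is D3.
Up a major second from D3: E3 (2 semitones up).
A major seventh down from E3 is F2.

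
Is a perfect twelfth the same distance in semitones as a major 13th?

No

A perfect twelfth spans 19 semitones; a major thirteenth spans 21 semitones. They differ by 2.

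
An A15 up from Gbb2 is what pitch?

Gb4

A fifteenth keeps the letter name G, two octaves up from G.
An augmented fifteenth is 25 semitones; 25 semitones up from Gbb2 gives Gb4.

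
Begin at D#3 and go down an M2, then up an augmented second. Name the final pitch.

D##3

D#3 down a major second → C#3 (2 semitones).
An augmented second up from C#3 is D##3.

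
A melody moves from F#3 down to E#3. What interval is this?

Descending from F#3 to E#3 is the same interval as ascending E#3 to F#3.
E to F spans two letter names (E-F), so the interval is some kind of second.
At 1 semitone, E#3→F#3 falls one short of a major second: minor.

m2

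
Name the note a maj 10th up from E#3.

G##4

The tenth's letter: E up three letter names plus an octave → G.
A major tenth is 16 semitones; 16 semitones up from E#3 gives G##4.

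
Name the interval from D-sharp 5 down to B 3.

major tenth

Descending from D#5 to B3 is the same interval as ascending B3 to D#5.
B to D spans three letter names (B-C-D), plus an octave: a tenth.
B3 to D#5 is 16 semitones, matching the major tenth exactly, so the quality is major.
(Equivalently, a compound major third: a major third plus an octave.)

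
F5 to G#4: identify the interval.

Descending from F5 to G#4 is the same interval as ascending G#4 to F5.
G to F spans seven letter names (G-A-B-C-D-E-F), so the interval is some kind of seventh.
A major seventh would be 11 semitones; G#4 to F5 is 9, two semitones narrower, so the interval is diminished.

diminished seventh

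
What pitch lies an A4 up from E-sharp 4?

Counting four letter names up from E lands on A.
Moving 6 semitones up from E#4 (the size of an augmented fourth) reaches A##4.

A-double-sharp 4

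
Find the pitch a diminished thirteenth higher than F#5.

Six letters up from F (plus an octave) reaches D.
A diminished thirteenth spans 19 semitones, so from F#5 the target pitch is Db7.

Db7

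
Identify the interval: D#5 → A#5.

P5

D to A spans five letter names (D-E-F-G-A): a fifth.
The perfect fifth spans 7 semitones, and D#5 to A#5 is exactly 7 semitones — so this is a perfect fifth.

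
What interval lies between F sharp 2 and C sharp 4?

F to C spans five letter names (F-G-A-B-C), plus an octave — that makes it a twelfth of some quality.
F#2 to C#4 is 19 semitones, matching the perfect twelfth exactly, so the quality is perfect.
(Equivalently, a compound perfect fifth: a perfect fifth plus an octave.)

P12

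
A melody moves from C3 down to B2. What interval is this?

Descending from C3 to B2 is the same interval as ascending B2 to C3.
B to C spans two letter names (B-C) — that makes it a second of some quality.
At 1 semitone, B2→C3 falls one short of a major second: minor.

minor second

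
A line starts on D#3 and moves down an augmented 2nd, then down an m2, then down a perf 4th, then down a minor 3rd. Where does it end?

Down an augmented second from D#3: C3 (3 semitones down).
Down a minor second from C3: B2 (1 semitone down).
B2 down a perfect fourth → F#2 (5 semitones).
F#2 down a minor third → D#2 (3 semitones).

D#2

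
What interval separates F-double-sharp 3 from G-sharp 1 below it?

Descending from F##3 to G#1 is the same interval as ascending G#1 to F##3.
G to F spans seven letter names (G-A-B-C-D-E-F), plus an octave: a fourteenth.
The major fourteenth spans 23 semitones, and G#1 to F##3 is exactly 23 semitones — so this is a major fourteenth.
(Equivalently, a compound major seventh: a major seventh plus an octave.)

major 14th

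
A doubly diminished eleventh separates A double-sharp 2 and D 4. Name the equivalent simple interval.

Each octave removed subtracts seven from the number: 11 − 7 = 4.
So a doubly diminished eleventh is an octave plus a doubly diminished fourth. The quality is unchanged.

doubly diminished fourth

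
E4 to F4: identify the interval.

minor 2nd

E to F spans two letter names (E-F) — that makes it a second of some quality.
E4 to F4 is 1 semitone, a half step short of the major second (2), so this is minor.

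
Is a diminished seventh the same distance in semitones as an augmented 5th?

A diminished seventh is 9 semitones but an augmented fifth is 8 semitones — different sizes.

No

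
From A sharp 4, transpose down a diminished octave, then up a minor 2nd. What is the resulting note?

A diminished octave down from A#4 is A##3.
A minor second up from A##3 is B#3.

B sharp 3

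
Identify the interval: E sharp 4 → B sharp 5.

E to B spans five letter names (E-F-G-A-B), plus an octave: a twelfth.
E#4 to B#5 is 19 semitones, matching the perfect twelfth exactly, so the quality is perfect.
(Equivalently, a compound perfect fifth: a perfect fifth plus an octave.)

perfect twelfth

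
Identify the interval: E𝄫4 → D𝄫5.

m7

E to D spans seven letter names (E-F-G-A-B-C-D): a seventh.
Ebb4 to Dbb5 is 10 semitones, a half step short of the major seventh (11), so this is minor.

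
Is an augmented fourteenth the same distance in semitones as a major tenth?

No

24 semitones (augmented fourteenth) vs 16 semitones (major tenth): not equal.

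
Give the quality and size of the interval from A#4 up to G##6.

A to G spans seven letter names (A-B-C-D-E-F-G), plus an octave: a fourteenth.
Counting semitones, A#4→G##6 is 23, which is the major fourteenth.
(Equivalently, a compound major seventh: a major seventh plus an octave.)

major fourteenth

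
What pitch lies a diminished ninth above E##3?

Two letters up from E (plus an octave) reaches F.
Moving 12 semitones up from E##3 (the size of a diminished ninth) reaches F#4.

F#4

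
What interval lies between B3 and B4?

P8

B to B is the same letter name, plus an octave, so the interval is some kind of octave.
Counting semitones, B3→B4 is 12, which is the perfect octave.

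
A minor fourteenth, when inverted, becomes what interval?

First reduce the compound minor fourteenth to its simple form, a minor seventh.
The rule of nine gives the new number: 9 − 7 = 2, so a seventh becomes a second.
Quality inverts too: minor becomes major. That makes the inversion a major second.

M2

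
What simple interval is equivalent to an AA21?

doubly augmented 7th

Subtracting seven from the interval number removes an octave: 21 − 14 = 7.
That makes a doubly augmented twenty-first a compound doubly augmented seventh — 2 octaves plus a doubly augmented seventh.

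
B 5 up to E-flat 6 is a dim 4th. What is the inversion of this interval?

Inverted interval numbers add to nine, so a fourth pairs with a fifth (4 + 5 = 9).
The quality also flips — diminished becomes augmented — giving an augmented fifth.

augmented 5th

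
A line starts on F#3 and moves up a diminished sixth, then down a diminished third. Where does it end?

A diminished sixth up from F#3 is Db4.
Down a diminished third from Db4: B3 (2 semitones down).

B3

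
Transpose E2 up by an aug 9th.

F##3

Two letters up from E (plus an octave) reaches F.
An augmented ninth is 15 semitones; 15 semitones up from E2 gives F##3.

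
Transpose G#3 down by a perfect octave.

G#2

An octave keeps the letter name G, an octave down from G.
A perfect octave spans 12 semitones, so from G#3 the target pitch is G#2.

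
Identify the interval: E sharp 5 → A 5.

diminished fourth

E to A spans four letter names (E-F-G-A) — that makes it a fourth of some quality.
The perfect fourth is 5 semitones; here we have 4, one semitone narrower: diminished.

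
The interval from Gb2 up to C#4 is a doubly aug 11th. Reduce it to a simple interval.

Take out an octave (7 from the number): 11 − 7 = 4.
That makes a doubly augmented eleventh a compound doubly augmented fourth — an octave plus a doubly augmented fourth.

AA4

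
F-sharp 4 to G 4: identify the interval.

minor second

F to G spans two letter names (F-G) — that makes it a second of some quality.
A major second would be 2 semitones, but F#4 to G4 is 1 — one semitone narrower, making it a minor second.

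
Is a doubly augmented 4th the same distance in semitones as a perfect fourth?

7 semitones (doubly augmented fourth) vs 5 semitones (perfect fourth): not equal.

No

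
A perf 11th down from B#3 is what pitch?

The eleventh's letter: B down four letter names plus an octave → F.
Moving 17 semitones down from B#3 (the size of a perfect eleventh) reaches F##2.

F##2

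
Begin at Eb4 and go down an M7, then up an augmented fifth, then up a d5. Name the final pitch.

Gb4

Eb4 down a major seventh → Fb3 (11 semitones).
Fb3 up an augmented fifth → C4 (8 semitones).
A diminished fifth up from C4 is Gb4.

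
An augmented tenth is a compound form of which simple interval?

Take out an octave (7 from the number): 10 − 7 = 3.
That makes an augmented tenth a compound augmented third — an octave plus an augmented third.

augmented 3rd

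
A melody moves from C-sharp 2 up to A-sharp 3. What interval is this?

C to A spans six letter names (C-D-E-F-G-A), plus an octave: a thirteenth.
C#2 to A#3 is 21 semitones, matching the major thirteenth exactly, so the quality is major.
(Equivalently, a compound major sixth: a major sixth plus an octave.)

M13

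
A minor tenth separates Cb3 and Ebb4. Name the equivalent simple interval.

m3

Subtracting seven from the interval number removes an octave: 10 − 7 = 3.
That makes a minor tenth a compound minor third — an octave plus a minor third.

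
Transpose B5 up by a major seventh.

Counting seven letter names up from B lands on A.
A major seventh is 11 semitones; 11 semitones up from B5 gives A#6.

A#6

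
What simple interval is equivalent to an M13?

Take out an octave (7 from the number): 13 − 7 = 6.
So a major thirteenth is an octave plus a major sixth. The quality is unchanged.

M6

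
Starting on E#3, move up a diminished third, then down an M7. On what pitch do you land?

A diminished third up from E#3 is G3.
A major seventh down from G3 is Ab2.

Ab2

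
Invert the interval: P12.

First reduce the compound perfect twelfth to its simple form, a perfect fifth.
Inverted interval numbers add to nine, so a fifth pairs with a fourth (5 + 4 = 9).
And perfect stays perfect under inversion, so we get a perfect fourth.

perfect 4th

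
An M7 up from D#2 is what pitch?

The seventh takes the letter from D up to C.
A major seventh is 11 semitones; 11 semitones up from D#2 gives C##3.

C##3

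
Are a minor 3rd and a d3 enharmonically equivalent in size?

A minor third spans 3 semitones; a diminished third spans 2 semitones. They differ by 1.

No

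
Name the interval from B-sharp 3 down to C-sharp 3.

Descending from B#3 to C#3 is the same interval as ascending C#3 to B#3.
C to B spans seven letter names (C-D-E-F-G-A-B), so the interval is some kind of seventh.
Counting semitones, C#3→B#3 is 11, which is the major seventh.

major seventh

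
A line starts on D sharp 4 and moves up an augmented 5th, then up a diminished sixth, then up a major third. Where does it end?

A sharp 5

Up an augmented fifth from D#4: A##4 (8 semitones up).
A diminished sixth up from A##4 is F#5.
A major third up from F#5 is A#5.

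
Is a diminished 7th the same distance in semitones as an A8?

A diminished seventh spans 9 semitones; an augmented octave spans 13 semitones. They differ by 4.

No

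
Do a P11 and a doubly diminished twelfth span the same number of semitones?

Yes

A perfect eleventh = 17 semitones = a doubly diminished twelfth; enharmonically equal.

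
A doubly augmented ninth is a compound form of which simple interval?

doubly augmented second

Each octave removed subtracts seven from the number: 9 − 7 = 2.
Quality carries through unchanged, so the simple form is a doubly augmented second.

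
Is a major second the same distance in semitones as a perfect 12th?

A major second is 2 semitones but a perfect twelfth is 19 semitones — different sizes.

No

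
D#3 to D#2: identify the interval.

perfect 8th

Descending from D#3 to D#2 is the same interval as ascending D#2 to D#3.
D to D is the same letter name, plus an octave, so the interval is some kind of octave.
The perfect octave spans 12 semitones, and D#2 to D#3 is exactly 12 semitones — so this is a perfect octave.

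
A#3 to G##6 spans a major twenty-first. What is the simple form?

major 7th

Subtracting seven from the interval number removes an octave: 21 − 14 = 7.
Quality carries through unchanged, so the simple form is a major seventh.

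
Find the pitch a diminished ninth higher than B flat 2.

C double-flat 4

Two letters up from B (plus an octave) reaches C.
Moving 12 semitones up from Bb2 (the size of a diminished ninth) reaches Cbb4.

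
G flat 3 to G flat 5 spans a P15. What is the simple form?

Subtracting seven from the interval number removes an octave: 15 − 7 = 8.
That makes a perfect fifteenth a compound perfect octave — an octave plus a perfect octave.

perfect 8th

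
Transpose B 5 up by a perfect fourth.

The fourth takes the letter from B up to E.
A perfect fourth is 5 semitones; 5 semitones up from B5 gives E6.

E 6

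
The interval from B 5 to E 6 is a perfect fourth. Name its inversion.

perfect fifth

The rule of nine gives the new number: 9 − 4 = 5, so a fourth becomes a fifth.
The quality also flips — perfect stays perfect — giving a perfect fifth.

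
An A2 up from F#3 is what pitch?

Counting two letter names up from F lands on G.
Moving 3 semitones up from F#3 (the size of an augmented second) reaches G##3.

G##3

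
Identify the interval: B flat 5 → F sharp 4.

Descending from Bb5 to F#4 is the same interval as ascending F#4 to Bb5.
F to B spans four letter names (F-G-A-B), plus an octave, so the interval is some kind of eleventh.
F#4 to Bb5 spans 16 semitones — one semitone narrower than the perfect eleventh (17) — giving a diminished eleventh.
(Equivalently, a compound diminished fourth: a diminished fourth plus an octave.)

d11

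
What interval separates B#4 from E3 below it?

Descending from B#4 to E3 is the same interval as ascending E3 to B#4.
E to B spans five letter names (E-F-G-A-B), plus an octave — that makes it a twelfth of some quality.
E3 to B#4 spans 20 semitones — one semitone wider than the perfect twelfth (19) — giving an augmented twelfth.
(Equivalently, a compound augmented fifth: an augmented fifth plus an octave.)

A12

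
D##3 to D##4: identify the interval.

perfect octave

D to D is the same letter name, plus an octave, so the interval is some kind of octave.
Counting semitones, D##3→D##4 is 12, which is the perfect octave.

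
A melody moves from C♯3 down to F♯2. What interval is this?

perfect fifth

Descending from C#3 to F#2 is the same interval as ascending F#2 to C#3.
F to C spans five letter names (F-G-A-B-C), so the interval is some kind of fifth.
The perfect fifth spans 7 semitones, and F#2 to C#3 is exactly 7 semitones — so this is a perfect fifth.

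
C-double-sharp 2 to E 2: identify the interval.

diminished third

C to E spans three letter names (C-D-E) — that makes it a third of some quality.
A major third would be 4 semitones; C##2 to E2 is 2, two semitones narrower, so the interval is diminished.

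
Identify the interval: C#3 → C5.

diminished fifteenth

C to C is the same letter name, plus 2 octaves — that makes it a fifteenth of some quality.
A perfect fifteenth would be 24 semitones; C#3 to C5 is 23, one semitone narrower, so the interval is diminished.
(Equivalently, a compound diminished octave: a diminished octave plus an octave.)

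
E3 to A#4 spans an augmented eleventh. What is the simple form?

Each octave removed subtracts seven from the number: 11 − 7 = 4.
Quality carries through unchanged, so the simple form is an augmented fourth.

augmented 4th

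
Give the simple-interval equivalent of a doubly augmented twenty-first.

doubly augmented 7th

Each octave removed subtracts seven from the number: 21 − 14 = 7.
So a doubly augmented twenty-first is 2 octaves plus a doubly augmented seventh. The quality is unchanged.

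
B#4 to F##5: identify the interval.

perfect fifth

B to F spans five letter names (B-C-D-E-F): a fifth.
The perfect fifth spans 7 semitones, and B#4 to F##5 is exactly 7 semitones — so this is a perfect fifth.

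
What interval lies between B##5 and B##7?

B to B is the same letter name, plus 2 octaves — that makes it a fifteenth of some quality.
The perfect fifteenth spans 24 semitones, and B##5 to B##7 is exactly 24 semitones — so this is a perfect fifteenth.
(Equivalently, a compound perfect octave: a perfect octave plus an octave.)

perfect fifteenth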